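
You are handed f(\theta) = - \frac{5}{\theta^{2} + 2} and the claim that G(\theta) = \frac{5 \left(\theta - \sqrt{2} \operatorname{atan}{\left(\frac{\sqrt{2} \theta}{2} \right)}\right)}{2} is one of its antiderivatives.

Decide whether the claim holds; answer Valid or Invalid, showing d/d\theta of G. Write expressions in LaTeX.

d/d\theta[G] = \frac{5 \theta^{2}}{2 \theta^{2} + 4}
d/d\theta[G] - f(\theta) = \frac{5}{2} != 0.

Invalid: d/d\theta[G] - f = \frac{5}{2}, which is not 0.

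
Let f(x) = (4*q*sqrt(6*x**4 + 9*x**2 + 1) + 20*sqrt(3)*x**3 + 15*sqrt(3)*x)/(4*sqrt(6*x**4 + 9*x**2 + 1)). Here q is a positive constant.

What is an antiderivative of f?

An antiderivative is F(x) = (12*q*x + 5*sqrt(3)*sqrt(6*x**4 + 9*x**2 + 1))/12.

Differentiate the proposed F(x) back; it has to land on f(x) exactly.
Check: d/dx[(12*q*x + 5*sqrt(3)*sqrt(6*x**4 + 9*x**2 + 1))/12] = (4*q*sqrt(6*x**4 + 9*x**2 + 1) + 20*sqrt(3)*x**3 + 15*sqrt(3)*x)/(4*sqrt(6*x**4 + 9*x**2 + 1)) = f(x).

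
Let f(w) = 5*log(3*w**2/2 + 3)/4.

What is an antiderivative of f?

An antiderivative F(w) passes only if d/dw[F] lands on f(w) exactly.
Check: d/dw[5*w*log(3*w**2/2 + 3)/4 - 5*w/2 + 5*sqrt(2)*atan(sqrt(2)*w/2)/2] = 5*log(w**2/2 + 1)/4 + 5*log(3)/4, which equals f(w).

An antiderivative is F(w) = 5*w*log(3*w**2/2 + 3)/4 - 5*w/2 + 5*sqrt(2)*atan(sqrt(2)*w/2)/2.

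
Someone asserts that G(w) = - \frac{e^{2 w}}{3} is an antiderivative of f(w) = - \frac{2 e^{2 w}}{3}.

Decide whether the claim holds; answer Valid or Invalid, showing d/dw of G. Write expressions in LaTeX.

d/dw[G] = - \frac{2 e^{2 w}}{3}
This equals f(w) exactly, so the claim holds.

Valid: G'(w) = f(w).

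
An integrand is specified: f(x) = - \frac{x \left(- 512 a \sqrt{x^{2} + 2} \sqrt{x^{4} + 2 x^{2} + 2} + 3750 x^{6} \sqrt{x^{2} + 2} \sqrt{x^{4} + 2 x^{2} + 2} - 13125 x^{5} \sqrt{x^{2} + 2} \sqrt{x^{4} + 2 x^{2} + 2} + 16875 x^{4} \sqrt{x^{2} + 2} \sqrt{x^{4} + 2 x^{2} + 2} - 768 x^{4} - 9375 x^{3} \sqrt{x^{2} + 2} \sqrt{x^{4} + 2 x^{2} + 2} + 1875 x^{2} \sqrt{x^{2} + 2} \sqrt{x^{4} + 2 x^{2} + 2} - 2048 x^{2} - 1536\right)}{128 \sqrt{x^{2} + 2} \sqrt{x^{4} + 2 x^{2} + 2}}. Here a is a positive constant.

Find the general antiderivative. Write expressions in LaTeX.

F(x) = 2 a x^{2} - \frac{1875 x^{8}}{512} + \frac{1875 x^{7}}{128} - \frac{5625 x^{6}}{256} + \frac{1875 x^{5}}{128} - \frac{1875 x^{4}}{512} + 2 \sqrt{x^{2} + 2} \sqrt{x^{4} + 2 x^{2} + 2} + C

Any candidate F(x) must reproduce f(x) exactly when differentiated.
Check: d/dx[2 a x^{2} - \frac{1875 x^{8}}{512} + \frac{1875 x^{7}}{128} - \frac{5625 x^{6}}{256} + \frac{1875 x^{5}}{128} - \frac{1875 x^{4}}{512} + 2 \sqrt{x^{2} + 2} \sqrt{x^{4} + 2 x^{2} + 2}] = \frac{512 a x \sqrt{x^{2} + 2} \sqrt{x^{4} + 2 x^{2} + 2} - 3750 x^{7} \sqrt{x^{2} + 2} \sqrt{x^{4} + 2 x^{2} + 2} + 13125 x^{6} \sqrt{x^{2} + 2} \sqrt{x^{4} + 2 x^{2} + 2} - 16875 x^{5} \sqrt{x^{2} + 2} \sqrt{x^{4} + 2 x^{2} + 2} + 768 x^{5} + 9375 x^{4} \sqrt{x^{2} + 2} \sqrt{x^{4} + 2 x^{2} + 2} - 1875 x^{3} \sqrt{x^{2} + 2} \sqrt{x^{4} + 2 x^{2} + 2} + 2048 x^{3} + 1536 x}{128 \sqrt{x^{2} + 2} \sqrt{x^{4} + 2 x^{2} + 2}}, which equals f(x).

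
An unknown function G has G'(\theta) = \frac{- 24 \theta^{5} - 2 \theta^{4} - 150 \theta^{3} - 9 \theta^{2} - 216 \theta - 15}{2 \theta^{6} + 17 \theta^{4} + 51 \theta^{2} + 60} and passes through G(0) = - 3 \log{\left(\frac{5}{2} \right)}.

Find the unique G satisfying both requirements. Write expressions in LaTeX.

Since d/d\theta undoes antidifferentiation here, G(\theta) must give back the stated G'(\theta).
A general antiderivative is - 3 \log{\left(\frac{\theta^{4}}{3} + \frac{3 \theta^{2}}{2} + \frac{5}{2} \right)} - \frac{\operatorname{atan}{\left(\frac{\theta}{2} \right)}}{2} + C.
The condition gives C = - 3 \log{\left(\frac{5}{2} \right)} - (- 3 \log{\left(\frac{5}{2} \right)}) = 0.
So G(\theta) = \frac{- 6 \log{\left(\frac{\theta^{4}}{3} + \frac{3 \theta^{2}}{2} + \frac{5}{2} \right)} - \operatorname{atan}{\left(\frac{\theta}{2} \right)}}{2}.
Check: d/d\theta[\frac{- 6 \log{\left(\frac{\theta^{4}}{3} + \frac{3 \theta^{2}}{2} + \frac{5}{2} \right)} - \operatorname{atan}{\left(\frac{\theta}{2} \right)}}{2}] = \frac{- 24 \theta^{5} - 2 \theta^{4} - 150 \theta^{3} - 9 \theta^{2} - 216 \theta - 15}{2 \theta^{6} + 17 \theta^{4} + 51 \theta^{2} + 60} = G'(\theta).

G(\theta) = \frac{- 6 \log{\left(\frac{\theta^{4}}{3} + \frac{3 \theta^{2}}{2} + \frac{5}{2} \right)} - \operatorname{atan}{\left(\frac{\theta}{2} \right)}}{2}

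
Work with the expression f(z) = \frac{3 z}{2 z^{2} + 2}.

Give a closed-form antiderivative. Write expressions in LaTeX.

The substitution u = z^{2} + 1 works: f is exactly (dF/du)*(du/dz) for that inner function.
Check: d/dz[\frac{3 \log{\left(z^{2} + 1 \right)}}{4}] = \frac{3 z}{2 z^{2} + 2} = f(z).

An antiderivative is F(z) = \frac{3 \log{\left(z^{2} + 1 \right)}}{4}.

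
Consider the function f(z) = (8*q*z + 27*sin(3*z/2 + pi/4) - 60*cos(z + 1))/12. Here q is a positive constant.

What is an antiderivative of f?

An antiderivative is F(z) = q*z**2/3 - 5*sin(z + 1) - 3*cos(3*z/2 + pi/4)/2.

Whatever form F(z) takes, F'(z) = f(z) is non-negotiable.
Check: d/dz[q*z**2/3 - 5*sin(z + 1) - 3*cos(3*z/2 + pi/4)/2] = 2*q*z/3 + 9*sin(3*z/2 + pi/4)/4 - 5*cos(z + 1), which equals f(z).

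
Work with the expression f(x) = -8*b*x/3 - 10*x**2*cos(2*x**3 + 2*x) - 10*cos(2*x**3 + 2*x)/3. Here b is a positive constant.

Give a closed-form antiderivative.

An antiderivative is F(x) = -4*b*x**2/3 - 5*sin(2*x**3 + 2*x)/3.

Integrate term by term and add the pieces.
Check: d/dx[-4*b*x**2/3 - 5*sin(2*x**3 + 2*x)/3] = -8*b*x/3 - 10*x**2*cos(2*x**3 + 2*x) - 10*cos(2*x**3 + 2*x)/3 = f(x).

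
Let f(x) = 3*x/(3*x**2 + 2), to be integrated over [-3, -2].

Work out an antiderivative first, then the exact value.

The substitution u = x**2 + 2/3 works: f is exactly (dF/du)*(du/dx) for that inner function.
F(x) = log(x**2 + 2/3)/2 is an antiderivative of f.
Check: d/dx[log(x**2 + 2/3)/2] = 3*x/(3*x**2 + 2) = f(x).
F(-2) = log(14/3)/2; F(-3) = log(29/3)/2.
Integral = F(-2) - F(-3) = -log(29/3)/2 + log(14/3)/2.

Antiderivative: F(x) = log(x**2 + 2/3)/2; value = -log(29/3)/2 + log(14/3)/2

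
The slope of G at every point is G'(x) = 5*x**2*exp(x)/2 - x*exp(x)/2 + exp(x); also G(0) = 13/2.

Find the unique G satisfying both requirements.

G(x) = 5*x**2*exp(x)/2 - 11*x*exp(x)/2 + 13*exp(x)/2

G'(x) has the shape u'v + uv' for u = 5*x**2/2 - 11*x/2 + 13/2 and v = exp(x) — it is the derivative of the product u*v.
A general antiderivative is (5*x**2 - 11*x + 13)*exp(x)/2 + C.
The condition gives C = 13/2 - (13/2) = 0.
So G(x) = 5*x**2*exp(x)/2 - 11*x*exp(x)/2 + 13*exp(x)/2.
Check: d/dx[5*x**2*exp(x)/2 - 11*x*exp(x)/2 + 13*exp(x)/2] = 5*x**2*exp(x)/2 - x*exp(x)/2 + exp(x) = G'(x).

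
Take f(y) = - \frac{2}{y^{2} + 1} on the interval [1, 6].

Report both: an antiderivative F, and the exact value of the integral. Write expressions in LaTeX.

A candidate is checked by its d/dy: the result must match f(y).
F(y) = - 2 \operatorname{atan}{\left(y \right)} is an antiderivative of f.
Check: d/dy[- 2 \operatorname{atan}{\left(y \right)}] = - \frac{2}{y^{2} + 1} = f(y).
F(6) = - 2 \operatorname{atan}{\left(6 \right)}; F(1) = - \frac{\pi}{2}.
Integral = F(6) - F(1) = - 2 \operatorname{atan}{\left(6 \right)} + \frac{\pi}{2}.

Antiderivative: F(y) = - 2 \operatorname{atan}{\left(y \right)}; value = - 2 \operatorname{atan}{\left(6 \right)} + \frac{\pi}{2}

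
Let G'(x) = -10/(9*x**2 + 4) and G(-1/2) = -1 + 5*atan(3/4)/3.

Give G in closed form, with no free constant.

Recover the given G'(x) by differentiating a candidate G(x); any mismatch rules it out.
A general antiderivative is -5*atan(3*x/2)/3 + C.
The condition gives C = -1 + 5*atan(3/4)/3 - (5*atan(3/4)/3) = -1.
So G(x) = -5*atan(3*x/2)/3 - 1.
Check: d/dx[-5*atan(3*x/2)/3 - 1] = -10/(9*x**2 + 4) = G'(x).

G(x) = -5*atan(3*x/2)/3 - 1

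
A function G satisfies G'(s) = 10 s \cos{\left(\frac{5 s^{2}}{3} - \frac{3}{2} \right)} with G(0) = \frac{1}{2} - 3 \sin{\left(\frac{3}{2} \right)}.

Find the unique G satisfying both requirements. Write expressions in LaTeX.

G(s) = \frac{6 \sin{\left(\frac{5 s^{2}}{3} - \frac{3}{2} \right)} + 1}{2}

The substitution u = \frac{5 s^{2}}{3} - \frac{3}{2} works: G'(s) is exactly (dG/du)*(du/ds) for that inner function.
A general antiderivative is 3 \sin{\left(\frac{5 s^{2}}{3} - \frac{3}{2} \right)} + C.
The condition gives C = \frac{1}{2} - 3 \sin{\left(\frac{3}{2} \right)} - (- 3 \sin{\left(\frac{3}{2} \right)}) = \frac{1}{2}.
So G(s) = \frac{6 \sin{\left(\frac{5 s^{2}}{3} - \frac{3}{2} \right)} + 1}{2}.
Check: d/ds[\frac{6 \sin{\left(\frac{5 s^{2}}{3} - \frac{3}{2} \right)} + 1}{2}] = 10 s \cos{\left(\frac{5 s^{2}}{3} - \frac{3}{2} \right)} = G'(s).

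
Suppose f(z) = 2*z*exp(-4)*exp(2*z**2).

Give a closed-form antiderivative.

f matches the chain-rule pattern g'(h)*h' with inner function h(z) = 2*z**2 - 4; substituting u = h(z) collapses the integral.
Check: d/dz[exp(2*z**2 - 4)/2] = 2*z*exp(-4)*exp(2*z**2) = f(z).

An antiderivative is F(z) = exp(2*z**2 - 4)/2.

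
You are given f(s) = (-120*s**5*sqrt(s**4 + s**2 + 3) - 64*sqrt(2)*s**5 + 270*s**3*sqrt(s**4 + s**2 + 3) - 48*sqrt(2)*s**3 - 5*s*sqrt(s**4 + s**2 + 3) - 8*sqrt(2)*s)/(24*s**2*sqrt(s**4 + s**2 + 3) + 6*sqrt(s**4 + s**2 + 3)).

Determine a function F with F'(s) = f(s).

A candidate is checked by its d/ds: the result must match f(s).
Check: d/ds[-5*s**4/4 + 25*s**2/4 - 4*sqrt(2)*sqrt(s**4 + s**2 + 3)/3 - 5*log(4*s**2 + 1)/3] = (-120*s**5*sqrt(s**4 + s**2 + 3) - 64*sqrt(2)*s**5 + 270*s**3*sqrt(s**4 + s**2 + 3) - 48*sqrt(2)*s**3 - 5*s*sqrt(s**4 + s**2 + 3) - 8*sqrt(2)*s)/(24*s**2*sqrt(s**4 + s**2 + 3) + 6*sqrt(s**4 + s**2 + 3)) = f(s).

An antiderivative is F(s) = -5*s**4/4 + 25*s**2/4 - 4*sqrt(2)*sqrt(s**4 + s**2 + 3)/3 - 5*log(4*s**2 + 1)/3.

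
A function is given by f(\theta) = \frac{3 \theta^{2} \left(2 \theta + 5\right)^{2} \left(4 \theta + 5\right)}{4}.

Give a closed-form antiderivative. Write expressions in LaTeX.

The substitution u = - \theta^{2} - \frac{5 \theta}{2} works: f is exactly (dF/du)*(du/d\theta) for that inner function.
Check: d/d\theta[- 2 \left(- \theta^{2} - \frac{5 \theta}{2}\right)^{3}] = 12 \theta^{5} + 75 \theta^{4} + 150 \theta^{3} + \frac{375 \theta^{2}}{4}, which equals f(\theta).

An antiderivative is F(\theta) = - 2 \left(- \theta^{2} - \frac{5 \theta}{2}\right)^{3}.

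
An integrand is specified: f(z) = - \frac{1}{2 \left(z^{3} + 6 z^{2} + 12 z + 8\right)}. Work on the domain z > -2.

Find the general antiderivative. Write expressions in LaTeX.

F(z) = \frac{1}{4 z^{2} + 16 z + 16} + C

Since d/dz undoes antidifferentiation here, F'(z) = f(z) is required of F(z).
Check: d/dz[\frac{1}{4 z^{2} + 16 z + 16}] = - \frac{1}{2 z^{3} + 12 z^{2} + 24 z + 16}, which equals f(z).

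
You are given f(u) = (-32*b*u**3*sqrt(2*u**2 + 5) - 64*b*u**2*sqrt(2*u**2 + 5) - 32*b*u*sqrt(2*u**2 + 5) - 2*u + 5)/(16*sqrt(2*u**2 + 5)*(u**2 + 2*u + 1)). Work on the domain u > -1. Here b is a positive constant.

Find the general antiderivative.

A candidate is checked by its d/du: the result must match f(u).
Check: d/du[(-16*b*u**3 - 16*b*u**2 - sqrt(2*u**2 + 5))/(16*u + 16)] = (-32*b*u**3*sqrt(2*u**2 + 5) - 64*b*u**2*sqrt(2*u**2 + 5) - 32*b*u*sqrt(2*u**2 + 5) - 2*u + 5)/(16*u**2*sqrt(2*u**2 + 5) + 32*u*sqrt(2*u**2 + 5) + 16*sqrt(2*u**2 + 5)), which equals f(u).

F(u) = (-16*b*u**3 - 16*b*u**2 - sqrt(2*u**2 + 5))/(16*u + 16) + C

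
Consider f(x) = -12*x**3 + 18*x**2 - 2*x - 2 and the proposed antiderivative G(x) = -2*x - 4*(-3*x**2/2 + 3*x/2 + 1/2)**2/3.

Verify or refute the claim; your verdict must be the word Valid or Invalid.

Invalid: d/dx[G] - f = -2, which is not 0.

d/dx[G] = -12*x**3 + 18*x**2 - 2*x - 4
d/dx[G] - f(x) = -2 != 0.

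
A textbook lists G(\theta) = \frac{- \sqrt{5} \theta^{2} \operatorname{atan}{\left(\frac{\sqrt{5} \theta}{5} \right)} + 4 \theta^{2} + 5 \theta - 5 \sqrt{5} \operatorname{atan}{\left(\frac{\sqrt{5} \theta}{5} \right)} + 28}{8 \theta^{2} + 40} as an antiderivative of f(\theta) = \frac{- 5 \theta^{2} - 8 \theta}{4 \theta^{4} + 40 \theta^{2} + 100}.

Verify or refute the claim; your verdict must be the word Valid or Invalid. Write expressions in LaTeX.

Valid - the claim checks out under differentiation.

d/d\theta[G] = \frac{- 5 \theta^{2} - 8 \theta}{4 \theta^{4} + 40 \theta^{2} + 100}
This equals f(\theta) exactly, so the claim holds.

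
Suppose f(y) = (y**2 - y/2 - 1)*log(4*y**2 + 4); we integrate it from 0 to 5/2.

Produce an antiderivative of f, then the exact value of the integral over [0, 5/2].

Check any antiderivative F(y) by computing F'(y) and comparing it with f(y).
F(y) = y**3*log(4*y**2 + 4)/3 - 2*y**3/9 - y**2*log(4*y**2 + 4)/4 + y**2/4 - y*log(4*y**2 + 4) + 8*y/3 - log(y**2 + 1)/4 - 8*atan(y)/3 is an antiderivative of f.
Check: d/dy[y**3*log(4*y**2 + 4)/3 - 2*y**3/9 - y**2*log(4*y**2 + 4)/4 + y**2/4 - y*log(4*y**2 + 4) + 8*y/3 - log(y**2 + 1)/4 - 8*atan(y)/3] = y**2*log(y**2 + 1) + 2*y**2*log(2) - y*log(y**2 + 1)/2 - y*log(2) - log(y**2 + 1) - 2*log(2), which equals f(y).
F(5/2) = -8*atan(5/2)/3 - log(29/4)/4 + 55*log(29)/48 + 685/144; F(0) = 0.
Integral = F(5/2) - F(0) = -8*atan(5/2)/3 - log(29/4)/4 + 55*log(29)/48 + 685/144.

Antiderivative: F(y) = y**3*log(4*y**2 + 4)/3 - 2*y**3/9 - y**2*log(4*y**2 + 4)/4 + y**2/4 - y*log(4*y**2 + 4) + 8*y/3 - log(y**2 + 1)/4 - 8*atan(y)/3; value = -8*atan(5/2)/3 - log(29/4)/4 + 55*log(29)/48 + 685/144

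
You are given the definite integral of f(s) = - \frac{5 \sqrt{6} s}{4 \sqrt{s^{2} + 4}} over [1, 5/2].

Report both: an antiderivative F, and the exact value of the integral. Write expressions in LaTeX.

Antiderivative: F(s) = - \frac{5 \sqrt{\frac{3 s^{2}}{2} + 6}}{2}; value = - \frac{5 \sqrt{246}}{8} + \frac{5 \sqrt{30}}{4}

f matches the chain-rule pattern g'(h)*h' with inner function h(s) = \frac{3 s^{2}}{2} + 6; substituting u = h(s) collapses the integral.
F(s) = - \frac{5 \sqrt{\frac{3 s^{2}}{2} + 6}}{2} is an antiderivative of f.
Check: d/ds[- \frac{5 \sqrt{\frac{3 s^{2}}{2} + 6}}{2}] = - \frac{5 \sqrt{6} s}{4 \sqrt{s^{2} + 4}} = f(s).
F(5/2) = - \frac{5 \sqrt{246}}{8}; F(1) = - \frac{5 \sqrt{30}}{4}.
Integral = F(5/2) - F(1) = - \frac{5 \sqrt{246}}{8} + \frac{5 \sqrt{30}}{4}.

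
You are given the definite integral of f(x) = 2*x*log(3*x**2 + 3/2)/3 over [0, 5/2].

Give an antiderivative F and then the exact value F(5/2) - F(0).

Any candidate F(x) must reproduce f(x) exactly when differentiated.
F(x) = x**2*log(3*x**2 + 3/2)/3 - x**2/3 + log(2*x**2 + 1)/6 is an antiderivative of f.
Check: d/dx[x**2*log(3*x**2 + 3/2)/3 - x**2/3 + log(2*x**2 + 1)/6] = 2*x*log(x**2 + 1/2)/3 + 2*x*log(3)/3, which equals f(x).
F(5/2) = -25/12 + log(27/2)/6 + 25*log(81/4)/12; F(0) = 0.
Integral = F(5/2) - F(0) = -25/12 + log(27/2)/6 + 25*log(81/4)/12.

Antiderivative: F(x) = x**2*log(3*x**2 + 3/2)/3 - x**2/3 + log(2*x**2 + 1)/6; value = -25/12 + log(27/2)/6 + 25*log(81/4)/12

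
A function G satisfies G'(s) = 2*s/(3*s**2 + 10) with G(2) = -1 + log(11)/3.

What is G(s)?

The substitution u = 3*s**2/2 + 5 works: G'(s) is exactly (dG/du)*(du/ds) for that inner function.
A general antiderivative is log(3*s**2/2 + 5)/3 + C.
The condition gives C = -1 + log(11)/3 - (log(11)/3) = -1.
So G(s) = (log(3*s**2/2 + 5) - 3)/3.
Check: d/ds[(log(3*s**2/2 + 5) - 3)/3] = 2*s/(3*s**2 + 10) = G'(s).

G(s) = (log(3*s**2/2 + 5) - 3)/3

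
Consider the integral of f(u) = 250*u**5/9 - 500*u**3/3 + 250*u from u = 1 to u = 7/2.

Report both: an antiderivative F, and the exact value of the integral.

Antiderivative: F(u) = 125*(u**2 - 3)**3/27; value = 236875/64

The substitution w = 5*u**2/3 - 5 works: f is exactly (dF/dw)*(dw/du) for that inner function.
F(u) = 125*(u**2 - 3)**3/27 is an antiderivative of f.
Check: d/du[125*(u**2 - 3)**3/27] = 250*u**5/9 - 500*u**3/3 + 250*u = f(u).
F(7/2) = 6331625/1728; F(1) = -1000/27.
Integral = F(7/2) - F(1) = 236875/64.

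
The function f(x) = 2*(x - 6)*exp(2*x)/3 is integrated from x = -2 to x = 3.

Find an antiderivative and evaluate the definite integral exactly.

Antiderivative: F(x) = (2*x - 13)*exp(2*x)/6; value = -7*exp(6)/6 + 17*exp(-4)/6

f has the shape u'v + uv' for u = x/3 - 13/6 and v = exp(2*x) — it is the derivative of the product u*v.
F(x) = (2*x - 13)*exp(2*x)/6 is an antiderivative of f.
Check: d/dx[(2*x - 13)*exp(2*x)/6] = 2*x*exp(2*x)/3 - 4*exp(2*x), which equals f(x).
F(3) = -7*exp(6)/6; F(-2) = -17*exp(-4)/6.
Integral = F(3) - F(-2) = -7*exp(6)/6 + 17*exp(-4)/6.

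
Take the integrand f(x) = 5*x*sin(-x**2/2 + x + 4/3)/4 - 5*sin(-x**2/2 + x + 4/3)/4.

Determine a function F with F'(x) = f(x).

An antiderivative is F(x) = 5*cos(-x**2/2 + x + 4/3)/4.

f matches the chain-rule pattern g'(h)*h' with inner function h(x) = -x**2/2 + x + 4/3; substituting u = h(x) collapses the integral.
Check: d/dx[5*cos(-x**2/2 + x + 4/3)/4] = 5*x*sin(-x**2/2 + x + 4/3)/4 - 5*sin(-x**2/2 + x + 4/3)/4 = f(x).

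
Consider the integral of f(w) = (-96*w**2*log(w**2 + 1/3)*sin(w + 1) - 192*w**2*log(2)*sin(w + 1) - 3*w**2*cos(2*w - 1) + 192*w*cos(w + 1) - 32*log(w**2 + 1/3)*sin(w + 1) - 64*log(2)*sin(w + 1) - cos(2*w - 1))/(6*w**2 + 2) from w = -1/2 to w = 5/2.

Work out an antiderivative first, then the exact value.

Recover f(w) by differentiating a candidate F(w); any mismatch rules it out.
F(w) = (64*log(4*w**2 + 4/3)*cos(w + 1) - sin(2*w - 1))/4 is an antiderivative of f.
Check: d/dw[(64*log(4*w**2 + 4/3)*cos(w + 1) - sin(2*w - 1))/4] = (-96*w**2*log(w**2 + 1/3)*sin(w + 1) - 192*w**2*log(2)*sin(w + 1) - 3*w**2*cos(2*w - 1) + 192*w*cos(w + 1) - 32*log(w**2 + 1/3)*sin(w + 1) - 64*log(2)*sin(w + 1) - cos(2*w - 1))/(6*w**2 + 2) = f(w).
F(5/2) = 16*log(79/3)*cos(7/2) - sin(4)/4; F(-1/2) = sin(2)/4 + 16*log(7/3)*cos(1/2).
Integral = F(5/2) - F(-1/2) = 16*log(79/3)*cos(7/2) - 16*log(7/3)*cos(1/2) - sin(2)/4 - sin(4)/4.

Antiderivative: F(w) = (64*log(4*w**2 + 4/3)*cos(w + 1) - sin(2*w - 1))/4; value = 16*log(79/3)*cos(7/2) - 16*log(7/3)*cos(1/2) - sin(2)/4 - sin(4)/4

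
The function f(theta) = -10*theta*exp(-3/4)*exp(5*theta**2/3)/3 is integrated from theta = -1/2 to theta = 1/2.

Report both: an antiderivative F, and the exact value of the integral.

Antiderivative: F(theta) = -exp(5*theta**2/3 - 3/4); value = 0

f matches the chain-rule pattern g'(h)*h' with inner function h(theta) = 5*theta**2/3 - 3/4; substituting u = h(theta) collapses the integral.
F(theta) = -exp(5*theta**2/3 - 3/4) is an antiderivative of f.
Check: d/dtheta[-exp(5*theta**2/3 - 3/4)] = -10*theta*exp(-3/4)*exp(5*theta**2/3)/3 = f(theta).
F(1/2) = -exp(-1/3); F(-1/2) = -exp(-1/3).
Integral = F(1/2) - F(-1/2) = 0.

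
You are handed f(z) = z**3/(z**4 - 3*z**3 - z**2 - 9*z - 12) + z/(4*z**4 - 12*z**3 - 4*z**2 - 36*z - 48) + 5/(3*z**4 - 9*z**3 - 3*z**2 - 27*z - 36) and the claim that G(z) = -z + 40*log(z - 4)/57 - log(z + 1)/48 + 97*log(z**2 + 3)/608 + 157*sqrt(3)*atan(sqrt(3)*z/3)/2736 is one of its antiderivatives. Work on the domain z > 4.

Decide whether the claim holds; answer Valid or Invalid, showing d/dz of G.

Invalid: d/dz[G] - f = -1, which is not 0.

d/dz[G] = (-12*z**4 + 48*z**3 + 12*z**2 + 111*z + 164)/(12*z**4 - 36*z**3 - 12*z**2 - 108*z - 144)
d/dz[G] - f(z) = -1 != 0.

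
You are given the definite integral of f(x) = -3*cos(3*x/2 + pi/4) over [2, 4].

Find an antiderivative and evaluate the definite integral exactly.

Antiderivative: F(x) = -2*sin(3*x/2 + pi/4); value = 2*sin(pi/4 + 3) - 2*sin(pi/4 + 6)

Check any antiderivative F(x) by computing F'(x) and comparing it with f(x).
F(x) = -2*sin(3*x/2 + pi/4) is an antiderivative of f.
Check: d/dx[-2*sin(3*x/2 + pi/4)] = -3*cos(3*x/2 + pi/4) = f(x).
F(4) = -2*sin(pi/4 + 6); F(2) = -2*sin(pi/4 + 3).
Integral = F(4) - F(2) = 2*sin(pi/4 + 3) - 2*sin(pi/4 + 6).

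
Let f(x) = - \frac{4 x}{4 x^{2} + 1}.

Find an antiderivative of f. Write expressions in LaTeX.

f matches the chain-rule pattern g'(h)*h' with inner function h(x) = 4 x^{2} + 1; substituting u = h(x) collapses the integral.
Check: d/dx[- \frac{\log{\left(4 x^{2} + 1 \right)}}{2}] = - \frac{4 x}{4 x^{2} + 1} = f(x).

An antiderivative is F(x) = - \frac{\log{\left(4 x^{2} + 1 \right)}}{2}.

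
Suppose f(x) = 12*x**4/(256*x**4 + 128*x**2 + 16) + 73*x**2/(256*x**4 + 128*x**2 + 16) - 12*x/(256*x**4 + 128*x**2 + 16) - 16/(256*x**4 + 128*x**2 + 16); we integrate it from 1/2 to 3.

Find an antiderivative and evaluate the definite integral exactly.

Antiderivative: F(x) = 3*x*(x**2/4 - x/2 - 4/3)/(4*(4*x**2 + 1)); value = 2365/9472

The integrand splits into summands that can be handled one at a time.
F(x) = 3*x*(x**2/4 - x/2 - 4/3)/(4*(4*x**2 + 1)) is an antiderivative of f.
Check: d/dx[3*x*(x**2/4 - x/2 - 4/3)/(4*(4*x**2 + 1))] = (12*x**4 + 73*x**2 - 12*x - 16)/(256*x**4 + 128*x**2 + 16), which equals f(x).
F(3) = -21/592; F(1/2) = -73/256.
Integral = F(3) - F(1/2) = 2365/9472.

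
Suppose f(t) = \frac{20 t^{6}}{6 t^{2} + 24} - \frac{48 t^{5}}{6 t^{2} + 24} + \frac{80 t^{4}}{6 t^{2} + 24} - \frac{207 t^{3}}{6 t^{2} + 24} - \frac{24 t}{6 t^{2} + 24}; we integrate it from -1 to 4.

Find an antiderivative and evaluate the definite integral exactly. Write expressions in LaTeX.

Integrate term by term and add the pieces.
F(t) = \frac{2 t^{5}}{3} - 2 t^{4} - \frac{5 t^{2}}{4} + 3 \log{\left(t^{2} + 4 \right)} is an antiderivative of f.
Check: d/dt[\frac{2 t^{5}}{3} - 2 t^{4} - \frac{5 t^{2}}{4} + 3 \log{\left(t^{2} + 4 \right)}] = \frac{20 t^{6} - 48 t^{5} + 80 t^{4} - 207 t^{3} - 24 t}{6 t^{2} + 24}, which equals f(t).
F(4) = 3 \log{\left(20 \right)} + \frac{452}{3}; F(-1) = - \frac{47}{12} + 3 \log{\left(5 \right)}.
Integral = F(4) - F(-1) = - 3 \log{\left(5 \right)} + 3 \log{\left(20 \right)} + \frac{1855}{12}.

Antiderivative: F(t) = \frac{2 t^{5}}{3} - 2 t^{4} - \frac{5 t^{2}}{4} + 3 \log{\left(t^{2} + 4 \right)}; value = - 3 \log{\left(5 \right)} + 3 \log{\left(20 \right)} + \frac{1855}{12}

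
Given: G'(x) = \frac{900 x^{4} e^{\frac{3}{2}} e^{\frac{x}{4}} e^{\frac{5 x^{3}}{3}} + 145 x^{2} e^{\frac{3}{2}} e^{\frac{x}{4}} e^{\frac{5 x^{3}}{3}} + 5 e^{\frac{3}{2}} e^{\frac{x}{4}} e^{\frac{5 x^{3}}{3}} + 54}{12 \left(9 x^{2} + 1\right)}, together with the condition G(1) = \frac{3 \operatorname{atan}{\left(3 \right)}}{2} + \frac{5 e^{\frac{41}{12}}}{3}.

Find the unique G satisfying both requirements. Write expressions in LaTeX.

The proposed G(x) is checked by its d/dx: the result must match the given G'(x).
A general antiderivative is \frac{5 e^{\frac{5 x^{3}}{3} + \frac{x}{4} + \frac{3}{2}}}{3} + \frac{3 \operatorname{atan}{\left(3 x \right)}}{2} + C.
The condition gives C = \frac{3 \operatorname{atan}{\left(3 \right)}}{2} + \frac{5 e^{\frac{41}{12}}}{3} - (\frac{3 \operatorname{atan}{\left(3 \right)}}{2} + \frac{5 e^{\frac{41}{12}}}{3}) = 0.
So G(x) = \frac{10 e^{\frac{3}{2}} e^{\frac{x}{4}} e^{\frac{5 x^{3}}{3}} + 9 \operatorname{atan}{\left(3 x \right)}}{6}.
Check: d/dx[\frac{10 e^{\frac{3}{2}} e^{\frac{x}{4}} e^{\frac{5 x^{3}}{3}} + 9 \operatorname{atan}{\left(3 x \right)}}{6}] = \frac{900 x^{4} e^{\frac{3}{2}} e^{\frac{x}{4}} e^{\frac{5 x^{3}}{3}} + 145 x^{2} e^{\frac{3}{2}} e^{\frac{x}{4}} e^{\frac{5 x^{3}}{3}} + 5 e^{\frac{3}{2}} e^{\frac{x}{4}} e^{\frac{5 x^{3}}{3}} + 54}{108 x^{2} + 12}, which equals G'(x).

G(x) = \frac{10 e^{\frac{3}{2}} e^{\frac{x}{4}} e^{\frac{5 x^{3}}{3}} + 9 \operatorname{atan}{\left(3 x \right)}}{6}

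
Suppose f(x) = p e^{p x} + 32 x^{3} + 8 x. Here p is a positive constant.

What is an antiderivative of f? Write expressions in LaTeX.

The integrand splits into summands that can be handled one at a time.
Check: d/dx[\frac{16 x^{4} + 8 x^{2} + 2 e^{p x} + 1}{2}] = p e^{p x} + 32 x^{3} + 8 x = f(x).

An antiderivative is F(x) = \frac{16 x^{4} + 8 x^{2} + 2 e^{p x} + 1}{2}.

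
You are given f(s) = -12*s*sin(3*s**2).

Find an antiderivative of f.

The substitution u = 3*s**2 works: f is exactly (dF/du)*(du/ds) for that inner function.
Check: d/ds[2*cos(3*s**2)] = -12*s*sin(3*s**2) = f(s).

An antiderivative is F(s) = 2*cos(3*s**2).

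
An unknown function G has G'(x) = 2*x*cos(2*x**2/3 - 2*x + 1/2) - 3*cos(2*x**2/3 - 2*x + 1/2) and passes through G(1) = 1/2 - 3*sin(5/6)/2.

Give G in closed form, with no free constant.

G(x) = (3*sin(2*x**2/3 - 2*x + 1/2) + 1)/2

The substitution u = 2*x**2/3 - 2*x + 1/2 works: G'(x) is exactly (dG/du)*(du/dx) for that inner function.
A general antiderivative is 3*sin(2*x**2/3 - 2*x + 1/2)/2 + C.
The condition gives C = 1/2 - 3*sin(5/6)/2 - (-3*sin(5/6)/2) = 1/2.
So G(x) = (3*sin(2*x**2/3 - 2*x + 1/2) + 1)/2.
Check: d/dx[(3*sin(2*x**2/3 - 2*x + 1/2) + 1)/2] = 2*x*cos(2*x**2/3 - 2*x + 1/2) - 3*cos(2*x**2/3 - 2*x + 1/2) = G'(x).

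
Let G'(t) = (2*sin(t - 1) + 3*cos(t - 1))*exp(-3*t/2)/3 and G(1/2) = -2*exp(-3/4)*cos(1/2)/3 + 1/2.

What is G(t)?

G'(t) has the shape u'v + uv' for u = -2*cos(t - 1)/3 and v = exp(-3*t/2) — it is the derivative of the product u*v.
A general antiderivative is -2*exp(-3*t/2)*cos(t - 1)/3 + C.
The condition gives C = -2*exp(-3/4)*cos(1/2)/3 + 1/2 - (-2*exp(-3/4)*cos(1/2)/3) = 1/2.
So G(t) = 1/2 - 2*exp(-3*t/2)*cos(t - 1)/3.
Check: d/dt[1/2 - 2*exp(-3*t/2)*cos(t - 1)/3] = (2*sin(t - 1) + 3*cos(t - 1))*exp(-3*t/2)/3 = G'(t).

G(t) = 1/2 - 2*exp(-3*t/2)*cos(t - 1)/3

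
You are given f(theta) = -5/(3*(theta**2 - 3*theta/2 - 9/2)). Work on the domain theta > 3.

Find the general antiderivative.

Factor the denominator (3*(theta - 3)*(2*theta + 3)) and decompose: f = 20/(27*(2*theta + 3)) - 10/(27*(theta - 3)); each piece integrates to a log, atan, or power term.
Check: d/dtheta[-10*log(theta - 3)/27 + 10*log(theta + 3/2)/27] = -10/(6*theta**2 - 9*theta - 27), which equals f(theta).

F(theta) = -10*log(theta - 3)/27 + 10*log(theta + 3/2)/27 + C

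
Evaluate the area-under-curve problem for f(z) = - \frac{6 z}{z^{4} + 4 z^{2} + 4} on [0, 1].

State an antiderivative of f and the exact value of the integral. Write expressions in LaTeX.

The substitution u = \frac{z^{2}}{2} + 1 works: f is exactly (dF/du)*(du/dz) for that inner function.
F(z) = \frac{3}{z^{2} + 2} is an antiderivative of f.
Check: d/dz[\frac{3}{z^{2} + 2}] = - \frac{6 z}{z^{4} + 4 z^{2} + 4} = f(z).
F(1) = 1; F(0) = \frac{3}{2}.
Integral = F(1) - F(0) = - \frac{1}{2}.

Antiderivative: F(z) = \frac{3}{z^{2} + 2}; value = - \frac{1}{2}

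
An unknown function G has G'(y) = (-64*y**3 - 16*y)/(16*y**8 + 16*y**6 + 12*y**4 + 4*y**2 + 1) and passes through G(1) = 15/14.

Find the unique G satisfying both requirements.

G'(y) matches the chain-rule pattern g'(h)*h' with inner function h(y) = 2*y**4 + y**2 + 1/2; substituting u = h(y) collapses the integral.
A general antiderivative is 2/(2*y**4 + y**2 + 1/2) + C.
The condition gives C = 15/14 - (4/7) = 1/2.
So G(y) = (4*y**4 + 2*y**2 + 9)/(2*(4*y**4 + 2*y**2 + 1)).
Check: d/dy[(4*y**4 + 2*y**2 + 9)/(2*(4*y**4 + 2*y**2 + 1))] = (-64*y**3 - 16*y)/(16*y**8 + 16*y**6 + 12*y**4 + 4*y**2 + 1) = G'(y).

G(y) = (4*y**4 + 2*y**2 + 9)/(2*(4*y**4 + 2*y**2 + 1))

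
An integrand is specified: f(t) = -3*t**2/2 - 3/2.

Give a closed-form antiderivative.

Any candidate F(t) must reproduce f(t) exactly when differentiated.
Check: d/dt[-t**3/2 - 3*t/2] = -3*t**2/2 - 3/2 = f(t).

An antiderivative is F(t) = -t**3/2 - 3*t/2.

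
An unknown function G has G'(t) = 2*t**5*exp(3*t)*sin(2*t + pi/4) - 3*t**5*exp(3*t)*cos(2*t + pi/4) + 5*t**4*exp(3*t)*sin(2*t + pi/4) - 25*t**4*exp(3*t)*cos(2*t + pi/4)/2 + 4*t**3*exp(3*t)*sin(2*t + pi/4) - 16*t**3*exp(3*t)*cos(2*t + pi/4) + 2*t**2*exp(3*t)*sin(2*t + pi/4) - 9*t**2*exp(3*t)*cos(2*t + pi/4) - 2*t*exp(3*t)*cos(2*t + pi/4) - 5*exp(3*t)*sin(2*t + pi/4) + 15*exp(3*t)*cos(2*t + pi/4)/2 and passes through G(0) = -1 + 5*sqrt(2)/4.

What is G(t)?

Integrate term by term and add the pieces.
A general antiderivative is -(2*t**5 + 5*t**4 + 4*t**3 + 2*t**2 - 5)*exp(3*t)*cos(2*t + pi/4)/2 + C.
The condition gives C = -1 + 5*sqrt(2)/4 - (5*sqrt(2)/4) = -1.
So G(t) = -(2*t**5*exp(3*t)*cos(2*t + pi/4) + 5*t**4*exp(3*t)*cos(2*t + pi/4) + 4*t**3*exp(3*t)*cos(2*t + pi/4) + 2*t**2*exp(3*t)*cos(2*t + pi/4) - 5*exp(3*t)*cos(2*t + pi/4) + 2)/2.
Check: d/dt[-(2*t**5*exp(3*t)*cos(2*t + pi/4) + 5*t**4*exp(3*t)*cos(2*t + pi/4) + 4*t**3*exp(3*t)*cos(2*t + pi/4) + 2*t**2*exp(3*t)*cos(2*t + pi/4) - 5*exp(3*t)*cos(2*t + pi/4) + 2)/2] = 2*t**5*exp(3*t)*sin(2*t + pi/4) - 3*t**5*exp(3*t)*cos(2*t + pi/4) + 5*t**4*exp(3*t)*sin(2*t + pi/4) - 25*t**4*exp(3*t)*cos(2*t + pi/4)/2 + 4*t**3*exp(3*t)*sin(2*t + pi/4) - 16*t**3*exp(3*t)*cos(2*t + pi/4) + 2*t**2*exp(3*t)*sin(2*t + pi/4) - 9*t**2*exp(3*t)*cos(2*t + pi/4) - 2*t*exp(3*t)*cos(2*t + pi/4) - 5*exp(3*t)*sin(2*t + pi/4) + 15*exp(3*t)*cos(2*t + pi/4)/2 = G'(t).

G(t) = -(2*t**5*exp(3*t)*cos(2*t + pi/4) + 5*t**4*exp(3*t)*cos(2*t + pi/4) + 4*t**3*exp(3*t)*cos(2*t + pi/4) + 2*t**2*exp(3*t)*cos(2*t + pi/4) - 5*exp(3*t)*cos(2*t + pi/4) + 2)/2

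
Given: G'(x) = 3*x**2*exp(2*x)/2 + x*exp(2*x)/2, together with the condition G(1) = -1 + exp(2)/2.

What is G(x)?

Recognize the product-rule pattern: G'(x) = u'v + uv' with u = 3*x**2/4 - x/2 + 1/4, v = exp(2*x), so integration by parts undoes it.
A general antiderivative is (3*x**2 - 2*x + 1)*exp(2*x)/4 + C.
The condition gives C = -1 + exp(2)/2 - (exp(2)/2) = -1.
So G(x) = (3*x**2*exp(2*x) - 2*x*exp(2*x) + exp(2*x) - 4)/4.
Check: d/dx[(3*x**2*exp(2*x) - 2*x*exp(2*x) + exp(2*x) - 4)/4] = 3*x**2*exp(2*x)/2 + x*exp(2*x)/2 = G'(x).

G(x) = (3*x**2*exp(2*x) - 2*x*exp(2*x) + exp(2*x) - 4)/4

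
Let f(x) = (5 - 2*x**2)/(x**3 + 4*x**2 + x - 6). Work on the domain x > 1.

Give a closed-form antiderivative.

An antiderivative is F(x) = (log(x - 1) + 4*log(x + 2) - 13*log(x + 3))/4.

Factor the denominator ((x - 1)*(x + 2)*(x + 3)) and decompose: f = -13/(4*(x + 3)) + 1/(x + 2) + 1/(4*(x - 1)); each piece integrates to a log, atan, or power term.
Check: d/dx[(log(x - 1) + 4*log(x + 2) - 13*log(x + 3))/4] = (5 - 2*x**2)/(x**3 + 4*x**2 + x - 6) = f(x).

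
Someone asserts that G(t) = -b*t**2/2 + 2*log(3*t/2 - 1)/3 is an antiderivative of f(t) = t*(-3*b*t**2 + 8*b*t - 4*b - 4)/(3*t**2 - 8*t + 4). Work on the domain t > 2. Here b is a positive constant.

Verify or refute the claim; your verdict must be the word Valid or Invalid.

Invalid: d/dt[G] - f = 2/(t - 2), which is not 0.

d/dt[G] = (-3*b*t**2 + 2*b*t + 2)/(3*t - 2)
d/dt[G] - f(t) = 2/(t - 2) != 0.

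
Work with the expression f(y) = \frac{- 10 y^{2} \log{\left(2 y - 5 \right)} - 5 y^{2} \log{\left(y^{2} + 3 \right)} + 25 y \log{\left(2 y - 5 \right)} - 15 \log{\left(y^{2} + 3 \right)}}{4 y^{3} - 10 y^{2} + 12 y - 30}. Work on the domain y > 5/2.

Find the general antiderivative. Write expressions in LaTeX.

F(y) = - \frac{5 \log{\left(2 y - 5 \right)} \log{\left(y^{2} + 3 \right)}}{4} + C

Recognize the product-rule pattern: f = u'v + uv' with u = - \frac{5 \log{\left(2 y - 5 \right)}}{4}, v = \log{\left(y^{2} + 3 \right)}, so integration by parts undoes it.
Check: d/dy[- \frac{5 \log{\left(2 y - 5 \right)} \log{\left(y^{2} + 3 \right)}}{4}] = \frac{- 10 y^{2} \log{\left(2 y - 5 \right)} - 5 y^{2} \log{\left(y^{2} + 3 \right)} + 25 y \log{\left(2 y - 5 \right)} - 15 \log{\left(y^{2} + 3 \right)}}{4 y^{3} - 10 y^{2} + 12 y - 30} = f(y).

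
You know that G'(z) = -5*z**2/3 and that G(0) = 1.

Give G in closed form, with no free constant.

G(z) = 1 - 5*z**3/9

Check a candidate G(z) by differentiating: d/dz[G] must match the given G'(z).
A general antiderivative is -5*z**3/9 + C.
The condition gives C = 1 - (0) = 1.
So G(z) = 1 - 5*z**3/9.
Check: d/dz[1 - 5*z**3/9] = -5*z**2/3 = G'(z).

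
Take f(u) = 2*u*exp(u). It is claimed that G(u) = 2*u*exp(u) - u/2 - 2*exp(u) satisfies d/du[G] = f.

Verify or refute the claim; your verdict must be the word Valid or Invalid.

Invalid: d/du[G] - f = -1/2, which is not 0.

d/du[G] = 2*u*exp(u) - 1/2
d/du[G] - f(u) = -1/2 != 0.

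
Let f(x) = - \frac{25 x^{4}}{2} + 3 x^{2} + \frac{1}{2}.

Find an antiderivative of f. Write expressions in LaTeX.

Integrate term by term and add the pieces.
Check: d/dx[- \frac{5 x^{5}}{2} + x^{3} + \frac{x}{2}] = - \frac{25 x^{4}}{2} + 3 x^{2} + \frac{1}{2} = f(x).

An antiderivative is F(x) = - \frac{5 x^{5}}{2} + x^{3} + \frac{x}{2}.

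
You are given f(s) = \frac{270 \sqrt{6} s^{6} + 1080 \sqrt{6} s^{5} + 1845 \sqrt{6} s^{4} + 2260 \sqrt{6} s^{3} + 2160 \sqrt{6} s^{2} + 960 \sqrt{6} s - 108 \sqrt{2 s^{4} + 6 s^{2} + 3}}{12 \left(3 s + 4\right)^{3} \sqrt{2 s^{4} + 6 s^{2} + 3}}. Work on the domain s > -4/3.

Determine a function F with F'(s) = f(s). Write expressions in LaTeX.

Since d/ds undoes antidifferentiation here, F'(s) = f(s) is required of F(s).
Check: d/ds[\frac{45 \sqrt{6} s^{2} \sqrt{2 s^{4} + 6 s^{2} + 3} + 120 \sqrt{6} s \sqrt{2 s^{4} + 6 s^{2} + 3} + 80 \sqrt{6} \sqrt{2 s^{4} + 6 s^{2} + 3} + 36}{24 \left(3 s + 4\right)^{2}}] = \frac{270 \sqrt{6} s^{6} + 1080 \sqrt{6} s^{5} + 1845 \sqrt{6} s^{4} + 2260 \sqrt{6} s^{3} + 2160 \sqrt{6} s^{2} + 960 \sqrt{6} s - 108 \sqrt{2 s^{4} + 6 s^{2} + 3}}{324 s^{3} \sqrt{2 s^{4} + 6 s^{2} + 3} + 1296 s^{2} \sqrt{2 s^{4} + 6 s^{2} + 3} + 1728 s \sqrt{2 s^{4} + 6 s^{2} + 3} + 768 \sqrt{2 s^{4} + 6 s^{2} + 3}}, which equals f(s).

An antiderivative is F(s) = \frac{45 \sqrt{6} s^{2} \sqrt{2 s^{4} + 6 s^{2} + 3} + 120 \sqrt{6} s \sqrt{2 s^{4} + 6 s^{2} + 3} + 80 \sqrt{6} \sqrt{2 s^{4} + 6 s^{2} + 3} + 36}{24 \left(3 s + 4\right)^{2}}.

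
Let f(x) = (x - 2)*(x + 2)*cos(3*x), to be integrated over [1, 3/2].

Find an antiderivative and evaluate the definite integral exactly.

Whatever form F(x) takes, F'(x) = f(x) is non-negotiable.
F(x) = (9*x**2*sin(3*x) + 6*x*cos(3*x) - 38*sin(3*x))/27 is an antiderivative of f.
Check: d/dx[(9*x**2*sin(3*x) + 6*x*cos(3*x) - 38*sin(3*x))/27] = x**2*cos(3*x) - 4*cos(3*x), which equals f(x).
F(3/2) = cos(9/2)/3 - 71*sin(9/2)/108; F(1) = 2*cos(3)/9 - 29*sin(3)/27.
Integral = F(3/2) - F(1) = cos(9/2)/3 + 29*sin(3)/27 - 2*cos(3)/9 - 71*sin(9/2)/108.

Antiderivative: F(x) = (9*x**2*sin(3*x) + 6*x*cos(3*x) - 38*sin(3*x))/27; value = cos(9/2)/3 + 29*sin(3)/27 - 2*cos(3)/9 - 71*sin(9/2)/108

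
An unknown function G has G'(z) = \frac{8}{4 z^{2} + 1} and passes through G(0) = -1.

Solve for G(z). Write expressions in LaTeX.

G(z) = 4 \operatorname{atan}{\left(2 z \right)} - 1

Since d/dz undoes antidifferentiation here, G(z) must give back the stated G'(z).
A general antiderivative is 4 \operatorname{atan}{\left(2 z \right)} + C.
The condition gives C = -1 - (0) = -1.
So G(z) = 4 \operatorname{atan}{\left(2 z \right)} - 1.
Check: d/dz[4 \operatorname{atan}{\left(2 z \right)} - 1] = \frac{8}{4 z^{2} + 1} = G'(z).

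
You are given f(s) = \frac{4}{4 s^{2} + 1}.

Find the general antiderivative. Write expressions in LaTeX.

F(s) = 2 \operatorname{atan}{\left(2 s \right)} + C

Recover f(s) by differentiating a candidate F(s); any mismatch rules it out.
Check: d/ds[2 \operatorname{atan}{\left(2 s \right)}] = \frac{4}{4 s^{2} + 1} = f(s).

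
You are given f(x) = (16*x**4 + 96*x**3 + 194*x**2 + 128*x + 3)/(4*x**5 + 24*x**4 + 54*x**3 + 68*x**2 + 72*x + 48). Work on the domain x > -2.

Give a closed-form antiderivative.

An antiderivative is F(x) = 2*log(4*x**2 + 6) - 1/(4*x**2 + 16*x + 16).

A first test for any F(x): its x-derivative must equal f(x) identically.
Check: d/dx[2*log(4*x**2 + 6) - 1/(4*x**2 + 16*x + 16)] = (16*x**4 + 96*x**3 + 194*x**2 + 128*x + 3)/(4*x**5 + 24*x**4 + 54*x**3 + 68*x**2 + 72*x + 48) = f(x).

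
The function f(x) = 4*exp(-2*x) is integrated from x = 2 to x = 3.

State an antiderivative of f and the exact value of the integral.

Antiderivative: F(x) = -2*exp(-2*x); value = -2*exp(-6) + 2*exp(-4)

An antiderivative F(x) passes only if d/dx[F] lands on f(x) exactly.
F(x) = -2*exp(-2*x) is an antiderivative of f.
Check: d/dx[-2*exp(-2*x)] = 4*exp(-2*x) = f(x).
F(3) = -2*exp(-6); F(2) = -2*exp(-4).
Integral = F(3) - F(2) = -2*exp(-6) + 2*exp(-4).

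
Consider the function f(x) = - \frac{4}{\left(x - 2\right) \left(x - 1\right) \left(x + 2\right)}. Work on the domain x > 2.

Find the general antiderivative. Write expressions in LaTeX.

F(x) = - \frac{3 \log{\left(x - 2 \right)} - 4 \log{\left(x - 1 \right)} + \log{\left(x + 2 \right)}}{3} + C

Factor the denominator (\left(x - 2\right) \left(x - 1\right) \left(x + 2\right)) and decompose: f = - \frac{1}{3 \left(x + 2\right)} + \frac{4}{3 \left(x - 1\right)} - \frac{1}{x - 2}; each piece integrates to a log, atan, or power term.
Check: d/dx[- \frac{3 \log{\left(x - 2 \right)} - 4 \log{\left(x - 1 \right)} + \log{\left(x + 2 \right)}}{3}] = - \frac{4}{x^{3} - x^{2} - 4 x + 4}, which equals f(x).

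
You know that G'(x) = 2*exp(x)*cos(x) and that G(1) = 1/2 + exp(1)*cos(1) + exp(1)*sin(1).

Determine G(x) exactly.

G(x) = (2*exp(x)*sin(x) + 2*exp(x)*cos(x) + 1)/2

Differentiate the proposed G(x) back; it has to land on the given G'(x).
A general antiderivative is exp(x)*sin(x) + exp(x)*cos(x) + C.
The condition gives C = 1/2 + exp(1)*cos(1) + exp(1)*sin(1) - (exp(1)*cos(1) + exp(1)*sin(1)) = 1/2.
So G(x) = (2*exp(x)*sin(x) + 2*exp(x)*cos(x) + 1)/2.
Check: d/dx[(2*exp(x)*sin(x) + 2*exp(x)*cos(x) + 1)/2] = 2*exp(x)*cos(x) = G'(x).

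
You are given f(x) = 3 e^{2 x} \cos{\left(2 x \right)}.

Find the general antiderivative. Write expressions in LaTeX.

Check any antiderivative F(x) by computing F'(x) and comparing it with f(x).
Check: d/dx[\frac{3 \left(\sin{\left(2 x \right)} + \cos{\left(2 x \right)}\right) e^{2 x}}{4}] = 3 e^{2 x} \cos{\left(2 x \right)} = f(x).

F(x) = \frac{3 \left(\sin{\left(2 x \right)} + \cos{\left(2 x \right)}\right) e^{2 x}}{4} + C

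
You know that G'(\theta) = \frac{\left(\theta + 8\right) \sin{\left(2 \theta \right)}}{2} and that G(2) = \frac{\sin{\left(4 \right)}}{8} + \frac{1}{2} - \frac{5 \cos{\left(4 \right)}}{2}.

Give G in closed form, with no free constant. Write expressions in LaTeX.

G(\theta) = - \frac{2 \theta \cos{\left(2 \theta \right)} - \sin{\left(2 \theta \right)} + 16 \cos{\left(2 \theta \right)} - 4}{8}

Any candidate G(\theta) must reproduce the stated G'(\theta) exactly.
A general antiderivative is - \frac{\theta \cos{\left(2 \theta \right)}}{4} + \frac{\sin{\left(2 \theta \right)}}{8} - 2 \cos{\left(2 \theta \right)} + C.
The condition gives C = \frac{\sin{\left(4 \right)}}{8} + \frac{1}{2} - \frac{5 \cos{\left(4 \right)}}{2} - (\frac{\sin{\left(4 \right)}}{8} - \frac{5 \cos{\left(4 \right)}}{2}) = \frac{1}{2}.
So G(\theta) = - \frac{2 \theta \cos{\left(2 \theta \right)} - \sin{\left(2 \theta \right)} + 16 \cos{\left(2 \theta \right)} - 4}{8}.
Check: d/d\theta[- \frac{2 \theta \cos{\left(2 \theta \right)} - \sin{\left(2 \theta \right)} + 16 \cos{\left(2 \theta \right)} - 4}{8}] = \frac{\theta \sin{\left(2 \theta \right)}}{2} + 4 \sin{\left(2 \theta \right)}, which equals G'(\theta).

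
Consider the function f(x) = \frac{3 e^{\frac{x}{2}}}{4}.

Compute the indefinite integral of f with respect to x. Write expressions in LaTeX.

An antiderivative F(x) passes only if d/dx[F] lands on f(x) exactly.
Check: d/dx[\frac{3 e^{\frac{x}{2}}}{2}] = \frac{3 e^{\frac{x}{2}}}{4} = f(x).

F(x) = \frac{3 e^{\frac{x}{2}}}{2} + C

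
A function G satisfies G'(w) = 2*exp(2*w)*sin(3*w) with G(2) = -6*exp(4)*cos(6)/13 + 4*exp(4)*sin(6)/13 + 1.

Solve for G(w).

G(w) = 4*exp(2*w)*sin(3*w)/13 - 6*exp(2*w)*cos(3*w)/13 + 1

A first test for any G(w): its w-derivative must equal the given G'(w).
A general antiderivative is 4*exp(2*w)*sin(3*w)/13 - 6*exp(2*w)*cos(3*w)/13 + C.
The condition gives C = -6*exp(4)*cos(6)/13 + 4*exp(4)*sin(6)/13 + 1 - (-6*exp(4)*cos(6)/13 + 4*exp(4)*sin(6)/13) = 1.
So G(w) = 4*exp(2*w)*sin(3*w)/13 - 6*exp(2*w)*cos(3*w)/13 + 1.
Check: d/dw[4*exp(2*w)*sin(3*w)/13 - 6*exp(2*w)*cos(3*w)/13 + 1] = 2*exp(2*w)*sin(3*w) = G'(w).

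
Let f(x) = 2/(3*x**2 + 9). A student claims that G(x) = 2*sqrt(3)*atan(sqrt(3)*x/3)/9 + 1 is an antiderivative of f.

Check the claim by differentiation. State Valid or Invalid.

d/dx[G] = 2/(3*x**2 + 9)
This equals f(x) exactly, so the claim holds.

Valid: G'(x) = f(x).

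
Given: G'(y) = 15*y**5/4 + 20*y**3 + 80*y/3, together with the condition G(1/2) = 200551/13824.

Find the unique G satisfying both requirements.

G(y) = (135*y**6 + 1080*y**4 + 2880*y**2 + 2344)/216

The substitution u = y**2/2 + 4/3 works: G'(y) is exactly (dG/du)*(du/dy) for that inner function.
A general antiderivative is 5*(y**2/2 + 4/3)**3 + C.
The condition gives C = 200551/13824 - (214375/13824) = -1.
So G(y) = (135*y**6 + 1080*y**4 + 2880*y**2 + 2344)/216.
Check: d/dy[(135*y**6 + 1080*y**4 + 2880*y**2 + 2344)/216] = 15*y**5/4 + 20*y**3 + 80*y/3 = G'(y).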